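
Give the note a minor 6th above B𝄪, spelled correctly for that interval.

B up a major sixth is G#, so the target letter is G.
From B##, a minor sixth is 8 semitones up: G##.

G##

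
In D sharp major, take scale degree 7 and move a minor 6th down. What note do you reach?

E##

Scale degree 7 of D# major is C##.
A minor sixth (8 semitones) below C## lands on the letter E, giving E##.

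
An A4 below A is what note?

A fourth below A lands on the letter E.
An augmented fourth spans 6 semitones, so A moves to pitch class 3. On the letter E that is Eb.

Eb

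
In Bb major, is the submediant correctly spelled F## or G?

G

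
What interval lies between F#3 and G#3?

major second

Counting letters F–G gives a second.
F#→G# = 2 semitones, exactly the major second.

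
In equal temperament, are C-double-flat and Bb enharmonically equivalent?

Yes

Cbb is pitch class 10; Bb is pitch class 10.
All spellings map to pitch class 10, so they are enharmonically equivalent.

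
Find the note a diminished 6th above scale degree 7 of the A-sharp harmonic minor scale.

E

Scale degree 7 of A# harmonic minor is G##.
A diminished sixth (7 semitones) above G## lands on the letter E, giving E.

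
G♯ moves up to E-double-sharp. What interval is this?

The letter names run G→E, a span of 5 letter steps, so the interval is some kind of sixth.
G# to E## is 10 semitones. A major sixth is 9, so 10 makes it augmented.

augmented sixth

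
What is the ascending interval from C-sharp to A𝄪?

augmented sixth

The letter names run C→A, a span of 5 letter steps, so the interval is some kind of sixth.
C# to A## is 10 semitones. A major sixth is 9, so 10 makes it augmented.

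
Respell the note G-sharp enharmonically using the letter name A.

Plain A sits 1 semitone above G#, so on the letter A the same pitch needs a flat: Ab.

Ab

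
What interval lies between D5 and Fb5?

Counting letters D–E–F gives a third.
D→Fb = 2 semitones, 2 narrower than the major third (4), so diminished.

diminished third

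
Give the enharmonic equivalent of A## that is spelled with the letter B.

Plain B sits at the same pitch as A##, so on the letter B the same pitch needs a natural: B.

B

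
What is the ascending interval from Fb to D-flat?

Counting letters F–G–A–B–C–D gives a sixth.
Fb→Db = 9 semitones, exactly the major sixth.

major sixth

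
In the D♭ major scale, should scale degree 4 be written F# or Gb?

Gb

Each scale degree takes a distinct letter name. Degree 4 of a scale on D must use the letter G.
Gb and F# are enharmonically the same pitch, but only Gb uses the letter G, so it is the correct spelling here.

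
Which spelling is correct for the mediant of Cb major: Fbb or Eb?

Eb

Each scale degree takes a distinct letter name. Degree 3 of a scale on C must use the letter E.
Eb and Fbb are enharmonically the same pitch, but only Eb uses the letter E, so it is the correct spelling here.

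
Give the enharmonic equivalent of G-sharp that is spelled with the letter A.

Plain A sits 1 semitone above G#, so on the letter A the same pitch needs a flat: Ab.

Ab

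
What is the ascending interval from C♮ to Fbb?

doubly diminished fourth

Counting letters C–D–E–F gives a fourth.
C→Fbb = 3 semitones, 2 narrower than the perfect fourth (5), so doubly diminished.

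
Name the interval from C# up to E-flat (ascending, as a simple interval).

diminished third

Counting letters C–D–E gives a third.
C#→Eb = 2 semitones, 2 narrower than the major third (4), so diminished.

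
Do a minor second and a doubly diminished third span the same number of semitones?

Yes

A minor second spans 1 semitone; a doubly diminished third spans 1.
They are enharmonically equivalent.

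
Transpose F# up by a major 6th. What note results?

D#

A sixth above F lands on the letter D.
A major sixth spans 9 semitones, so F# moves to pitch class 3. On the letter D that is D#.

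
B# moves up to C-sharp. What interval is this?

The letter names run B→C, a span of 1 letter step, so the interval is some kind of second.
B# to C# is 1 semitone. A major second is 2, so 1 makes it minor.

minor second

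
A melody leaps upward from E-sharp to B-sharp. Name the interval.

The letter names run E→B, a span of 4 letter steps, so the interval is some kind of fifth.
E# to B# is 7 semitones. A perfect fifth is 7, so 7 makes it perfect.

perfect fifth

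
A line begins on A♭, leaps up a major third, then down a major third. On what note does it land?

Ab

A major third up from Ab is C (letter C, 4 semitones up).
A major third down from C is Ab (letter A, 4 semitones down).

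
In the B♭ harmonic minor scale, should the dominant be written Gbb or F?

F

Each scale degree takes a distinct letter name. Degree 5 of a scale on B must use the letter F.
F and Gbb are enharmonically the same pitch, but only F uses the letter F, so it is the correct spelling here.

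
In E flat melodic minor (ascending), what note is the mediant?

Gb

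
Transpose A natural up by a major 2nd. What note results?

B

A up a major second is B, so the target letter is B.
From A, a major second is 2 semitones up: B.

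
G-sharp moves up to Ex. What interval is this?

augmented sixth

Counting letters G–A–B–C–D–E gives a sixth.
G#→E## = 10 semitones, 1 wider than the major sixth (9), so augmented.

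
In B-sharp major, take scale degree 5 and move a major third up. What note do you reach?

Scale degree 5 of B# major is F##.
A major third (4 semitones) above F## lands on the letter A, giving A##.

A##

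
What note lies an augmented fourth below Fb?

F down a perfect fourth is C, so the target letter is C.
From Fb, an augmented fourth is 6 semitones down: Cbb.

Cbb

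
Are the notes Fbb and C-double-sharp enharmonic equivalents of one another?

No

Two spellings are enharmonically equivalent only if they share a pitch class.
Here Fbb → 3, C## → 2; 2 ≠ 3, so they are not.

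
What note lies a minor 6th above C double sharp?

A#

A sixth above C lands on the letter A.
A minor sixth spans 8 semitones, so C## moves to pitch class 10. On the letter A that is A#.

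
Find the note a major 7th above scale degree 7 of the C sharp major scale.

A##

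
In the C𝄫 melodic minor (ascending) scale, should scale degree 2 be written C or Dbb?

Each scale degree takes a distinct letter name. Degree 2 of a scale on C must use the letter D.
Dbb and C are enharmonically the same pitch, but only Dbb uses the letter D, so it is the correct spelling here.

Dbb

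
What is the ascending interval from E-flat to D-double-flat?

diminished seventh

The letter names run E→D, a span of 6 letter steps, so the interval is some kind of seventh.
Eb to Dbb is 9 semitones. A major seventh is 11, so 9 makes it diminished.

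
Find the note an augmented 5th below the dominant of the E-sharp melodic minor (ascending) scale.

E

The dominant of E# melodic minor (ascending) is B#.
An augmented fifth (8 semitones) below B# lands on the letter E, giving E.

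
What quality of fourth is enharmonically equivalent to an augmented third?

perfect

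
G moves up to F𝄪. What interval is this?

augmented seventh

The letter names run G→F, a span of 6 letter steps, so the interval is some kind of seventh.
G to F## is 12 semitones. A major seventh is 11, so 12 makes it augmented.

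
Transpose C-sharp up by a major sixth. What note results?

C up a major sixth is A, so the target letter is A.
From C#, a major sixth is 9 semitones up: A#.

A#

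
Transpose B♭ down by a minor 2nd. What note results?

A second below B lands on the letter A.
A minor second spans 1 semitone, so Bb moves to pitch class 9. On the letter A that is A.

A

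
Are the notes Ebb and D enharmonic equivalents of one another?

Ebb is pitch class 2; D is pitch class 2.
All spellings map to pitch class 2, so they are enharmonically equivalent.

Yes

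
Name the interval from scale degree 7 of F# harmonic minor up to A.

diminished fourth

Scale degree 7 of F# harmonic minor is E#.
E# up to A: letters E→A make it a fourth; 4 semitones makes it diminished.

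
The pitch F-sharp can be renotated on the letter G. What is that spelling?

Plain G sits 1 semitone above F#, so on the letter G the same pitch needs a flat: Gb.

Gb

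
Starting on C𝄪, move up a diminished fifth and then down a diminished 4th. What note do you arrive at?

A diminished fifth up from C## is G# (letter G, 6 semitones up).
A diminished fourth down from G# is D## (letter D, 4 semitones down).

D##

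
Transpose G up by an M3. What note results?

B

G up a major third is B, so the target letter is B.
From G, a major third is 4 semitones up: B.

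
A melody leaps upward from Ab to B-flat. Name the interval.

Counting letters A–B gives a second.
Ab→Bb = 2 semitones, exactly the major second.

major second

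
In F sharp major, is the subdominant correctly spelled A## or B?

Each scale degree takes a distinct letter name. Degree 4 of a scale on F must use the letter B.
B and A## are enharmonically the same pitch, but only B uses the letter B, so it is the correct spelling here.

B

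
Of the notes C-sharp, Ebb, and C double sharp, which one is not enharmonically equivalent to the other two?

C#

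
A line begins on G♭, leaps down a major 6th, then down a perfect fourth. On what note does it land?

Fb

A major sixth down from Gb is Bbb (letter B, 9 semitones down).
A perfect fourth down from Bbb is Fb (letter F, 5 semitones down).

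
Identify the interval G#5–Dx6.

augmented fifth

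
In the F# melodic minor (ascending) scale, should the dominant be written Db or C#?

Each scale degree takes a distinct letter name. Degree 5 of a scale on F must use the letter C.
C# and Db are enharmonically the same pitch, but only C# uses the letter C, so it is the correct spelling here.

C#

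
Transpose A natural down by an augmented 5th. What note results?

A down a perfect fifth is D, so the target letter is D.
From A, an augmented fifth is 8 semitones down: Db.

Db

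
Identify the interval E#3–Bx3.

The letter names run E→B, a span of 4 letter steps, so the interval is some kind of fifth.
E# to B## is 8 semitones. A perfect fifth is 7, so 8 makes it augmented.

augmented fifth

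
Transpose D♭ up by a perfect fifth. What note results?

D up a perfect fifth is A, so the target letter is A.
From Db, a perfect fifth is 7 semitones up: Ab.

Ab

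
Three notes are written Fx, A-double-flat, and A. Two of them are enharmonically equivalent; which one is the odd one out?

In 12-tone equal temperament, enharmonic equivalents share a pitch class. F## is pitch class 7; Abb is pitch class 7; A is pitch class 9.
F## and Abb share pitch class 7, while A is pitch class 9.

A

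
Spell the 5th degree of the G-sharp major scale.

D#

Degree 5 takes the letter 4 steps above G, which is D.
In major, degree 5 sits 7 semitones above the tonic. G# + 7 semitones is pitch class 3, spelled on D as D#.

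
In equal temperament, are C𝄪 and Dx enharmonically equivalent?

Two spellings are enharmonically equivalent only if they share a pitch class.
Here C## → 2, D## → 4; 2 ≠ 4, so they are not.

No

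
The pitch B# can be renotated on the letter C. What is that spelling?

C

Plain C sits at the same pitch as B#, so on the letter C the same pitch needs a natural: C.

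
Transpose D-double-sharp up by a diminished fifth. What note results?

A#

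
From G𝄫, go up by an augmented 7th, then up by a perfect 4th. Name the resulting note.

An augmented seventh up from Gbb is F (letter F, 12 semitones up).
A perfect fourth up from F is Bb (letter B, 5 semitones up).

Bb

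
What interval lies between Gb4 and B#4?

doubly augmented third

Counting letters G–A–B gives a third.
Gb→B# = 6 semitones, 2 wider than the major third (4), so doubly augmented.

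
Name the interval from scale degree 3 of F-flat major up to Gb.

minor seventh

Scale degree 3 of Fb major is Ab.
Ab up to Gb: letters A→G make it a seventh; 10 semitones makes it minor.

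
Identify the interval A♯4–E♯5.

The letter names run A→E, a span of 4 letter steps, so the interval is some kind of fifth.
A# to E# is 7 semitones. A perfect fifth is 7, so 7 makes it perfect.

perfect fifth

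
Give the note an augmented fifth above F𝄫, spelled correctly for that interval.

Cb

A fifth above F lands on the letter C.
An augmented fifth spans 8 semitones, so Fbb moves to pitch class 11. On the letter C that is Cb.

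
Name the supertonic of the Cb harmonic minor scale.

Degree 2 takes the letter 1 step above C, which is D.
In harmonic minor, degree 2 sits 2 semitones above the tonic. Cb + 2 semitones is pitch class 1, spelled on D as Db.

Db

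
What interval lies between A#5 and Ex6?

augmented fifth

Counting letters A–B–C–D–E gives a fifth.
A#→E## = 8 semitones, 1 wider than the perfect fifth (7), so augmented.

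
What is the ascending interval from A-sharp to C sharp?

minor third

Counting letters A–B–C gives a third.
A#→C# = 3 semitones, 1 narrower than the major third (4), so minor.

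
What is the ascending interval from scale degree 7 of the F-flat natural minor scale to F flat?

major second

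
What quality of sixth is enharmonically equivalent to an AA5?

major

A doubly augmented fifth spans 9 semitones.
A sixth spanning 9 semitones is major (the major sixth is 9).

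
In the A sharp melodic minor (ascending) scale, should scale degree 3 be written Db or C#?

C#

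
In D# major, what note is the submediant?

B#

Degree 6 takes the letter 5 steps above D, which is B.
In major, degree 6 sits 9 semitones above the tonic. D# + 9 semitones is pitch class 0, spelled on B as B#.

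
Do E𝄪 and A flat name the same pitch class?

Two spellings are enharmonically equivalent only if they share a pitch class.
Here E## → 6, Ab → 8; 6 ≠ 8, so they are not.

No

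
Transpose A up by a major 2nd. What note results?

B

A up a major second is B, so the target letter is B.
From A, a major second is 2 semitones up: B.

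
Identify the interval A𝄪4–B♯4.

minor second

The letter names run A→B, a span of 1 letter step, so the interval is some kind of second.
A## to B# is 1 semitone. A major second is 2, so 1 makes it minor.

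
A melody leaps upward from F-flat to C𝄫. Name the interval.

diminished fifth

Counting letters F–G–A–B–C gives a fifth.
Fb→Cbb = 6 semitones, 1 narrower than the perfect fifth (7), so diminished.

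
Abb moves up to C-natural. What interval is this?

augmented third

The letter names run A→C, a span of 2 letter steps, so the interval is some kind of third.
Abb to C is 5 semitones. A major third is 4, so 5 makes it augmented.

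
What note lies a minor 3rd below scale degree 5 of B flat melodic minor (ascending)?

D

Scale degree 5 of Bb melodic minor (ascending) is F.
A minor third (3 semitones) below F lands on the letter D, giving D.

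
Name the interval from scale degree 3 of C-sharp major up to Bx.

augmented fifth

Scale degree 3 of C# major is E#.
E# up to B##: letters E→B make it a fifth; 8 semitones makes it augmented.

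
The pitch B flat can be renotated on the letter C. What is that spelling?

Cbb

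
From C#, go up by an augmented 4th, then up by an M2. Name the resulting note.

G##

An augmented fourth up from C# is F## (letter F, 6 semitones up).
A major second up from F## is G## (letter G, 2 semitones up).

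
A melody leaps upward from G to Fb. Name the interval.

The letter names run G→F, a span of 6 letter steps, so the interval is some kind of seventh.
G to Fb is 9 semitones. A major seventh is 11, so 9 makes it diminished.

diminished seventh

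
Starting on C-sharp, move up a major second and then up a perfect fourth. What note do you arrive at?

G#

A major second up from C# is D# (letter D, 2 semitones up).
A perfect fourth up from D# is G# (letter G, 5 semitones up).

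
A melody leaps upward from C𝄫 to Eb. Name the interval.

augmented third

The letter names run C→E, a span of 2 letter steps, so the interval is some kind of third.
Cbb to Eb is 5 semitones. A major third is 4, so 5 makes it augmented.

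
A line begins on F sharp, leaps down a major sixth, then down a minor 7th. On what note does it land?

A major sixth down from F# is A (letter A, 9 semitones down).
A minor seventh down from A is B (letter B, 10 semitones down).

B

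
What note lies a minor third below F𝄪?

F down a major third is Db, so the target letter is D.
From F##, a minor third is 3 semitones down: D##.

D##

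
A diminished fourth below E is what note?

E down a perfect fourth is B, so the target letter is B.
From E, a diminished fourth is 4 semitones down: B#.

B#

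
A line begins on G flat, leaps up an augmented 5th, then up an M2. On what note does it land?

An augmented fifth up from Gb is D (letter D, 8 semitones up).
A major second up from D is E (letter E, 2 semitones up).

E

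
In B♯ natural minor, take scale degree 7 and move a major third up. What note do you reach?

C##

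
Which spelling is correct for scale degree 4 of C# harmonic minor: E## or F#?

F#

Each scale degree takes a distinct letter name. Degree 4 of a scale on C must use the letter F.
F# and E## are enharmonically the same pitch, but only F# uses the letter F, so it is the correct spelling here.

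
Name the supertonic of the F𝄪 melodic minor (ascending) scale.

G##

The F## melodic minor (ascending) scale runs F## G## A# B# C## D## E##.
Degree 2 is G##.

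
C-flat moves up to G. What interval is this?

The letter names run C→G, a span of 4 letter steps, so the interval is some kind of fifth.
Cb to G is 8 semitones. A perfect fifth is 7, so 8 makes it augmented.

augmented fifth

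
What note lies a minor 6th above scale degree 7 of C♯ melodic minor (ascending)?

G#

Scale degree 7 of C# melodic minor (ascending) is B#.
A minor sixth (8 semitones) above B# lands on the letter G, giving G#.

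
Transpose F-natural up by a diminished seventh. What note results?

F up a major seventh is E, so the target letter is E.
From F, a diminished seventh is 9 semitones up: Ebb.

Ebb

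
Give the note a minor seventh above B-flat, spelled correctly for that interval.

Ab

A seventh above B lands on the letter A.
A minor seventh spans 10 semitones, so Bb moves to pitch class 8. On the letter A that is Ab.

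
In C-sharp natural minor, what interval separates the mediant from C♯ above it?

The mediant of C# natural minor is E.
E up to C#: letters E→C make it a sixth; 9 semitones makes it major.

major sixth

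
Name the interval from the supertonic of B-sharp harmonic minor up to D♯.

minor second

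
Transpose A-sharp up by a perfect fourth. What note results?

D#

A fourth above A lands on the letter D.
A perfect fourth spans 5 semitones, so A# moves to pitch class 3. On the letter D that is D#.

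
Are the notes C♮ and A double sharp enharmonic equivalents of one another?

Two spellings are enharmonically equivalent only if they share a pitch class.
Here C → 0, A## → 11; 0 ≠ 11, so they are not.

No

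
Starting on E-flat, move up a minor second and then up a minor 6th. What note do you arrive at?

A minor second up from Eb is Fb (letter F, 1 semitone up).
A minor sixth up from Fb is Dbb (letter D, 8 semitones up).

Dbb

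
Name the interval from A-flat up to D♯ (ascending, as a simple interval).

doubly augmented fourth

The letter names run A→D, a span of 3 letter steps, so the interval is some kind of fourth.
Ab to D# is 7 semitones. A perfect fourth is 5, so 7 makes it doubly augmented.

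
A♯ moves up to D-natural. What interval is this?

diminished fourth

The letter names run A→D, a span of 3 letter steps, so the interval is some kind of fourth.
A# to D is 4 semitones. A perfect fourth is 5, so 4 makes it diminished.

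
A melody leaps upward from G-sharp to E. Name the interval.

Counting letters G–A–B–C–D–E gives a sixth.
G#→E = 8 semitones, 1 narrower than the major sixth (9), so minor.

minor sixth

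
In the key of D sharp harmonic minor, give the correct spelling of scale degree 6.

B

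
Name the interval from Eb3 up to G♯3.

augmented third

Counting letters E–F–G gives a third.
Eb→G# = 5 semitones, 1 wider than the major third (4), so augmented.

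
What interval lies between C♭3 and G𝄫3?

diminished fifth

Counting letters C–D–E–F–G gives a fifth.
Cb→Gbb = 6 semitones, 1 narrower than the perfect fifth (7), so diminished.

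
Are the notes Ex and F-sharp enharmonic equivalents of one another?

Yes

E## is pitch class 6; F# is pitch class 6.
All spellings map to pitch class 6, so they are enharmonically equivalent.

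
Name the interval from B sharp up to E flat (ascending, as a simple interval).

doubly diminished fourth

The letter names run B→E, a span of 3 letter steps, so the interval is some kind of fourth.
B# to Eb is 3 semitones. A perfect fourth is 5, so 3 makes it doubly diminished.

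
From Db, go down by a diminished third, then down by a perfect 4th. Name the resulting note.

A diminished third down from Db is B (letter B, 2 semitones down).
A perfect fourth down from B is F# (letter F, 5 semitones down).

F#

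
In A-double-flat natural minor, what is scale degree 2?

The Abb natural minor scale runs Abb Bbb Cbb Dbb Ebb Fbb Gbb.
Degree 2 is Bbb.

Bbb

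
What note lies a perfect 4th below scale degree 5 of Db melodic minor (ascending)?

Scale degree 5 of Db melodic minor (ascending) is Ab.
A perfect fourth (5 semitones) below Ab lands on the letter E, giving Eb.

Eb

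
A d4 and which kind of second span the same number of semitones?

doubly augmented

A diminished fourth spans 4 semitones.
A second spanning 4 semitones is doubly augmented (the major second is 2).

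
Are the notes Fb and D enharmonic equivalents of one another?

No

Fb is pitch class 4; D is pitch class 2.
The pitch classes differ (4 vs. 2), so they are not enharmonic equivalents.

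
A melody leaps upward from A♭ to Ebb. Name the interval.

diminished fifth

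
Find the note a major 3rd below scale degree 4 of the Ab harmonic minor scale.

Scale degree 4 of Ab harmonic minor is Db.
A major third (4 semitones) below Db lands on the letter B, giving Bbb.

Bbb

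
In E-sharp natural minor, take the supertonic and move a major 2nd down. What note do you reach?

The supertonic of E# natural minor is F##.
A major second (2 semitones) below F## lands on the letter E, giving E#.

E#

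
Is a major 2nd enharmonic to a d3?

Yes

A major second spans 2 semitones; a diminished third spans 2.
They are enharmonically equivalent.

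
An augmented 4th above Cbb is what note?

Fb

A fourth above C lands on the letter F.
An augmented fourth spans 6 semitones, so Cbb moves to pitch class 4. On the letter F that is Fb.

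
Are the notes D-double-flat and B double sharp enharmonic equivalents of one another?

Dbb is pitch class 0; B## is pitch class 1.
The pitch classes differ (0 vs. 1), so they are not enharmonic equivalents.

No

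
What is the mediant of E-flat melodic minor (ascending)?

Gb

The Eb melodic minor (ascending) scale runs Eb F Gb Ab Bb C D.
Degree 3 is Gb.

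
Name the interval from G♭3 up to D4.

augmented fifth

The letter names run G→D, a span of 4 letter steps, so the interval is some kind of fifth.
Gb to D is 8 semitones. A perfect fifth is 7, so 8 makes it augmented.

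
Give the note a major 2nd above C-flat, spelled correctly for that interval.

Db

A second above C lands on the letter D.
A major second spans 2 semitones, so Cb moves to pitch class 1. On the letter D that is Db.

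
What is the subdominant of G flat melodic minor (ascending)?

Cb

The Gb melodic minor (ascending) scale runs Gb Ab Bbb Cb Db Eb F.
Degree 4 is Cb.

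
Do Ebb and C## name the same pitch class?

Yes

Ebb = pitch class 2 and C## = pitch class 2 — the same pitch class, so they are enharmonic equivalents.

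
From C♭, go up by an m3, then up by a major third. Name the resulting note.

Gb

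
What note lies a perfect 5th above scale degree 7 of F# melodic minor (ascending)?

Scale degree 7 of F# melodic minor (ascending) is E#.
A perfect fifth (7 semitones) above E# lands on the letter B, giving B#.

B#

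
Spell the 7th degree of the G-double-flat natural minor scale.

Degree 7 takes the letter 6 steps above G, which is F.
In natural minor, degree 7 sits 10 semitones above the tonic. Gbb + 10 semitones is pitch class 3, spelled on F as Fbb.

Fbb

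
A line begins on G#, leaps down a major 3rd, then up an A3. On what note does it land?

G##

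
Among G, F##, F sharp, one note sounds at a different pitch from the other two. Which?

F#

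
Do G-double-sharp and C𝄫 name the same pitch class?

No

G## is pitch class 9; Cbb is pitch class 10.
The pitch classes differ (9 vs. 10), so they are not enharmonic equivalents.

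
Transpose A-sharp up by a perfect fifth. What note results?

E#

A fifth above A lands on the letter E.
A perfect fifth spans 7 semitones, so A# moves to pitch class 5. On the letter E that is E#.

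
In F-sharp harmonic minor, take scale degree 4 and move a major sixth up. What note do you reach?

Scale degree 4 of F# harmonic minor is B.
A major sixth (9 semitones) above B lands on the letter G, giving G#.

G#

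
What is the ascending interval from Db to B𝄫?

minor sixth

The letter names run D→B, a span of 5 letter steps, so the interval is some kind of sixth.
Db to Bbb is 8 semitones. A major sixth is 9, so 8 makes it minor.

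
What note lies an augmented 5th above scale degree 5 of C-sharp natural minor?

Scale degree 5 of C# natural minor is G#.
An augmented fifth (8 semitones) above G# lands on the letter D, giving D##.

D##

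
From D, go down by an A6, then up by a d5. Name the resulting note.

Cbb

An augmented sixth down from D is Fb (letter F, 10 semitones down).
A diminished fifth up from Fb is Cbb (letter C, 6 semitones up).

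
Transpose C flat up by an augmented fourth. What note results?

F

C up a perfect fourth is F, so the target letter is F.
From Cb, an augmented fourth is 6 semitones up: F.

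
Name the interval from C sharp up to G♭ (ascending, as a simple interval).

doubly diminished fifth

The letter names run C→G, a span of 4 letter steps, so the interval is some kind of fifth.
C# to Gb is 5 semitones. A perfect fifth is 7, so 5 makes it doubly diminished.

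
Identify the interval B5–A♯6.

major seventh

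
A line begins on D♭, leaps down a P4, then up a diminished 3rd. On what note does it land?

A perfect fourth down from Db is Ab (letter A, 5 semitones down).
A diminished third up from Ab is Cbb (letter C, 2 semitones up).

Cbb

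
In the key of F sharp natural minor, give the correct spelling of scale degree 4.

The F# natural minor scale runs F# G# A B C# D E.
Degree 4 is B.

B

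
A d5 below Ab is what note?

A down a perfect fifth is D, so the target letter is D.
From Ab, a diminished fifth is 6 semitones down: D.

D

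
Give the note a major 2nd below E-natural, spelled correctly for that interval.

E down a major second is D, so the target letter is D.
From E, a major second is 2 semitones down: D.

D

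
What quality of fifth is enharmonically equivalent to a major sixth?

A major sixth spans 9 semitones.
A fifth spanning 9 semitones is doubly augmented (the perfect fifth is 7).

doubly augmented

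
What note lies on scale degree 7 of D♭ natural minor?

The Db natural minor scale runs Db Eb Fb Gb Ab Bbb Cb.
Degree 7 is Cb.

Cb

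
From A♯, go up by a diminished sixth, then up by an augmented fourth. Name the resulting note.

B

A diminished sixth up from A# is F (letter F, 7 semitones up).
An augmented fourth up from F is B (letter B, 6 semitones up).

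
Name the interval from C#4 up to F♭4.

The letter names run C→F, a span of 3 letter steps, so the interval is some kind of fourth.
C# to Fb is 3 semitones. A perfect fourth is 5, so 3 makes it doubly diminished.

doubly diminished fourth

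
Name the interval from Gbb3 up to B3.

doubly augmented third

Counting letters G–A–B gives a third.
Gbb→B = 6 semitones, 2 wider than the major third (4), so doubly augmented.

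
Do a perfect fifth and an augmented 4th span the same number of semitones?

No

A perfect fifth spans 7 semitones; an augmented fourth spans 6.
The spans differ, so they are not enharmonic equivalents.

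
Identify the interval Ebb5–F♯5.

doubly augmented second

The letter names run E→F, a span of 1 letter step, so the interval is some kind of second.
Ebb to F# is 4 semitones. A major second is 2, so 4 makes it doubly augmented.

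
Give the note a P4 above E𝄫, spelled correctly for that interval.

A fourth above E lands on the letter A.
A perfect fourth spans 5 semitones, so Ebb moves to pitch class 7. On the letter A that is Abb.

Abb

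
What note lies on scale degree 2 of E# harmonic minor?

F##

Degree 2 takes the letter 1 step above E, which is F.
In harmonic minor, degree 2 sits 2 semitones above the tonic. E# + 2 semitones is pitch class 7, spelled on F as F##.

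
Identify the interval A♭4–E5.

augmented fifth

Counting letters A–B–C–D–E gives a fifth.
Ab→E = 8 semitones, 1 wider than the perfect fifth (7), so augmented.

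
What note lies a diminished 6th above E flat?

Cbb

A sixth above E lands on the letter C.
A diminished sixth spans 7 semitones, so Eb moves to pitch class 10. On the letter C that is Cbb.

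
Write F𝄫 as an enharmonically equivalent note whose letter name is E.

Plain E sits 1 semitone above Fbb, so on the letter E the same pitch needs a flat: Eb.

Eb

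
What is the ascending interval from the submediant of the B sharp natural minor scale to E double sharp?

augmented sixth

The submediant of B# natural minor is G#.
G# up to E##: letters G→E make it a sixth; 10 semitones makes it augmented.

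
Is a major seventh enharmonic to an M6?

No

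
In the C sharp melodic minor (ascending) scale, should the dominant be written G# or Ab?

Each scale degree takes a distinct letter name. Degree 5 of a scale on C must use the letter G.
G# and Ab are enharmonically the same pitch, but only G# uses the letter G, so it is the correct spelling here.

G#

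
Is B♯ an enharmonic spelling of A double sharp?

B# is pitch class 0; A## is pitch class 11.
The pitch classes differ (0 vs. 11), so they are not enharmonic equivalents.

No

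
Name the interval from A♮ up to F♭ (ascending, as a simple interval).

diminished sixth

The letter names run A→F, a span of 5 letter steps, so the interval is some kind of sixth.
A to Fb is 7 semitones. A major sixth is 9, so 7 makes it diminished.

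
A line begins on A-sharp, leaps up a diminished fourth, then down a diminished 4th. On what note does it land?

A#

A diminished fourth up from A# is D (letter D, 4 semitones up).
A diminished fourth down from D is A# (letter A, 4 semitones down).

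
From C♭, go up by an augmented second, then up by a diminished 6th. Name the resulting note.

An augmented second up from Cb is D (letter D, 3 semitones up).
A diminished sixth up from D is Bbb (letter B, 7 semitones up).

Bbb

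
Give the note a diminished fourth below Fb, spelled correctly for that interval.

F down a perfect fourth is C, so the target letter is C.
From Fb, a diminished fourth is 4 semitones down: C.

C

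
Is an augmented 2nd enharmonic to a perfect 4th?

No

An augmented second spans 3 semitones; a perfect fourth spans 5.
The spans differ, so they are not enharmonic equivalents.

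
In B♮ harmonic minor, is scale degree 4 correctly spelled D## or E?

Each scale degree takes a distinct letter name. Degree 4 of a scale on B must use the letter E.
E and D## are enharmonically the same pitch, but only E uses the letter E, so it is the correct spelling here.

E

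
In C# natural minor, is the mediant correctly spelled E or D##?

E

Each scale degree takes a distinct letter name. Degree 3 of a scale on C must use the letter E.
E and D## are enharmonically the same pitch, but only E uses the letter E, so it is the correct spelling here.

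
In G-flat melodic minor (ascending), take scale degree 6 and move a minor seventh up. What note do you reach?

Db

Scale degree 6 of Gb melodic minor (ascending) is Eb.
A minor seventh (10 semitones) above Eb lands on the letter D, giving Db.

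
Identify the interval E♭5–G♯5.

augmented third

The letter names run E→G, a span of 2 letter steps, so the interval is some kind of third.
Eb to G# is 5 semitones. A major third is 4, so 5 makes it augmented.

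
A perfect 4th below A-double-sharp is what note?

E##

A down a perfect fourth is E, so the target letter is E.
From A##, a perfect fourth is 5 semitones down: E##.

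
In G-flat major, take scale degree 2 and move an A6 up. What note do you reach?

F#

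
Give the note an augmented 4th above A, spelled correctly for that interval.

A fourth above A lands on the letter D.
An augmented fourth spans 6 semitones, so A moves to pitch class 3. On the letter D that is D#.

D#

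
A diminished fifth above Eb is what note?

Bbb

A fifth above E lands on the letter B.
A diminished fifth spans 6 semitones, so Eb moves to pitch class 9. On the letter B that is Bbb.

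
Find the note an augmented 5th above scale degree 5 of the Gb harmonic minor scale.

A

Scale degree 5 of Gb harmonic minor is Db.
An augmented fifth (8 semitones) above Db lands on the letter A, giving A.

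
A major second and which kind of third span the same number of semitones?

A major second spans 2 semitones.
A third spanning 2 semitones is diminished (the major third is 4).

diminished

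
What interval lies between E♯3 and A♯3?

The letter names run E→A, a span of 3 letter steps, so the interval is some kind of fourth.
E# to A# is 5 semitones. A perfect fourth is 5, so 5 makes it perfect.

perfect fourth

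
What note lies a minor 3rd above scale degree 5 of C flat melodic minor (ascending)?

Bbb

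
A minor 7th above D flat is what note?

Cb

D up a major seventh is C#, so the target letter is C.
From Db, a minor seventh is 10 semitones up: Cb.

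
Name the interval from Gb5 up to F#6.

augmented seventh

The letter names run G→F, a span of 6 letter steps, so the interval is some kind of seventh.
Gb to F# is 12 semitones. A major seventh is 11, so 12 makes it augmented.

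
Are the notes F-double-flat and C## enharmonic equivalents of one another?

Two spellings are enharmonically equivalent only if they share a pitch class.
Here Fbb → 3, C## → 2; 2 ≠ 3, so they are not.

No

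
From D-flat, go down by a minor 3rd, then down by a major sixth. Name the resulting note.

Db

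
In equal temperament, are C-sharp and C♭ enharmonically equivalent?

Two spellings are enharmonically equivalent only if they share a pitch class.
Here C# → 1, Cb → 11; 1 ≠ 11, so they are not.

No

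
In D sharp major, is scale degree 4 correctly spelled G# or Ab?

Each scale degree takes a distinct letter name. Degree 4 of a scale on D must use the letter G.
G# and Ab are enharmonically the same pitch, but only G# uses the letter G, so it is the correct spelling here.

G#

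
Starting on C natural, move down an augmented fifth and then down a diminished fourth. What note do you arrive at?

An augmented fifth down from C is Fb (letter F, 8 semitones down).
A diminished fourth down from Fb is C (letter C, 4 semitones down).

C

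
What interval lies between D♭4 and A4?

The letter names run D→A, a span of 4 letter steps, so the interval is some kind of fifth.
Db to A is 8 semitones. A perfect fifth is 7, so 8 makes it augmented.

augmented fifth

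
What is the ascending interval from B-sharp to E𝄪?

augmented fourth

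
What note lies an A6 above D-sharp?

B##

D up a major sixth is B, so the target letter is B.
From D#, an augmented sixth is 10 semitones up: B##.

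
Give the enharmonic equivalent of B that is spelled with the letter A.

B is pitch class 11. The letter A alone is pitch class 9.
To reach pitch class 11 from A requires an offset of +2 semitones, i.e. double sharp: A##.

A##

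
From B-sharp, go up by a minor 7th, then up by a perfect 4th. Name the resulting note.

A minor seventh up from B# is A# (letter A, 10 semitones up).
A perfect fourth up from A# is D# (letter D, 5 semitones up).

D#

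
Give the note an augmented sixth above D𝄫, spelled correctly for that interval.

D up a major sixth is B, so the target letter is B.
From Dbb, an augmented sixth is 10 semitones up: Bb.

Bb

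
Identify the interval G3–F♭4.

diminished seventh

Counting letters G–A–B–C–D–E–F gives a seventh.
G→Fb = 9 semitones, 2 narrower than the major seventh (11), so diminished.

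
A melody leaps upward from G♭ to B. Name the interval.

augmented third

The letter names run G→B, a span of 2 letter steps, so the interval is some kind of third.
Gb to B is 5 semitones. A major third is 4, so 5 makes it augmented.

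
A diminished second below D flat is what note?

C#

D down a major second is C, so the target letter is C.
From Db, a diminished second is 0 semitones down: C#.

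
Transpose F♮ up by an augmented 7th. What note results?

E#

A seventh above F lands on the letter E.
An augmented seventh spans 12 semitones, so F moves to pitch class 5. On the letter E that is E#.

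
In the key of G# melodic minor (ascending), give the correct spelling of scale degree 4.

Degree 4 takes the letter 3 steps above G, which is C.
In melodic minor (ascending), degree 4 sits 5 semitones above the tonic. G# + 5 semitones is pitch class 1, spelled on C as C#.

C#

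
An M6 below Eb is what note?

Gb

E down a major sixth is G, so the target letter is G.
From Eb, a major sixth is 9 semitones down: Gb.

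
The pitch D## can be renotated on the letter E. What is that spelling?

E

D## is pitch class 4. The letter E alone is pitch class 4.
Pitch class 4 on E needs no accidental: E.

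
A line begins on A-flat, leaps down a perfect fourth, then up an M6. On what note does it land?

A perfect fourth down from Ab is Eb (letter E, 5 semitones down).
A major sixth up from Eb is C (letter C, 9 semitones up).

C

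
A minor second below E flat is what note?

D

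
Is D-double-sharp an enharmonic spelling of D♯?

No

D## is pitch class 4; D# is pitch class 3.
The pitch classes differ (4 vs. 3), so they are not enharmonic equivalents.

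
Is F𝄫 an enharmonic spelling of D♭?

No

Fbb is pitch class 3; Db is pitch class 1.
The pitch classes differ (3 vs. 1), so they are not enharmonic equivalents.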